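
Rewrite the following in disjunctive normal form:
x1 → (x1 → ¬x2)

x1 → (x1 → ¬x2)
⇔ ¬x1 ∨ (x1 → ¬x2)   (eliminate →)
⇔ ¬x1 ∨ ¬x1 ∨ ¬x2   (eliminate →)
⇔ ¬x1 ∨ ¬x2   (simplify)

¬x1 ∨ ¬x2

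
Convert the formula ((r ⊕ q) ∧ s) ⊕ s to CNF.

s ∧ (¬r ∨ q ∨ ¬s) ∧ (¬q ∨ r ∨ ¬s)

((r ⊕ q) ∧ s) ⊕ s
= (((r ⊕ q) ∧ s) ∨ s) ∧ ¬((r ⊕ q) ∧ s ∧ s)   [expand ⊕]
= (((r ∨ q) ∧ ¬(r ∧ q) ∧ s) ∨ s) ∧ ¬((r ⊕ q) ∧ s ∧ s)   [expand ⊕]
= (((r ∨ q) ∧ ¬(r ∧ q) ∧ s) ∨ s) ∧ ¬((r ∨ q) ∧ ¬(r ∧ q) ∧ s ∧ s)   [expand ⊕]
= (((r ∨ q) ∧ (¬r ∨ ¬q) ∧ s) ∨ s) ∧ ¬((r ∨ q) ∧ ¬(r ∧ q) ∧ s ∧ s)   [De Morgan]
= (((r ∨ q) ∧ (¬r ∨ ¬q) ∧ s) ∨ s) ∧ (¬(r ∨ q) ∨ ¬¬(r ∧ q) ∨ ¬s ∨ ¬s)   [De Morgan]
= (((r ∨ q) ∧ (¬r ∨ ¬q) ∧ s) ∨ s) ∧ ((¬r ∧ ¬q) ∨ ¬¬(r ∧ q) ∨ ¬s ∨ ¬s)   [De Morgan]
= (((r ∨ q) ∧ (¬r ∨ ¬q) ∧ s) ∨ s) ∧ ((¬r ∧ ¬q) ∨ (r ∧ q) ∨ ¬s ∨ ¬s)   [double negation]
= (r ∨ q ∨ s) ∧ (¬r ∨ ¬q ∨ s) ∧ (s ∨ s) ∧ (¬r ∨ r ∨ ¬s ∨ ¬s) ∧ (¬r ∨ q ∨ ¬s ∨ ¬s) ∧ (¬q ∨ r ∨ ¬s ∨ ¬s) ∧ (¬q ∨ q ∨ ¬s ∨ ¬s)   [distribute ∨ over ∧]
= s ∧ (¬r ∨ q ∨ ¬s) ∧ (¬q ∨ r ∨ ¬s)   [simplify]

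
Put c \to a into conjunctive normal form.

c \to a
= \lnot c \lor a   [eliminate \to]

\lnot c \lor a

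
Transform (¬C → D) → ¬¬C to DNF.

(¬C ∧ ¬D) ∨ C

(¬C → D) → ¬¬C
≡ ¬(¬C → D) ∨ ¬¬C   (eliminate →)
≡ ¬(¬¬C ∨ D) ∨ ¬¬C   (eliminate →)
≡ (¬¬¬C ∧ ¬D) ∨ ¬¬C   (De Morgan)
≡ (¬C ∧ ¬D) ∨ ¬¬C   (double negation)
≡ (¬C ∧ ¬D) ∨ C   (double negation)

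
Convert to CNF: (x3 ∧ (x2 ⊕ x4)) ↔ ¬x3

(x3 ∧ (x2 ⊕ x4)) ↔ ¬x3
= ((x3 ∧ (x2 ⊕ x4)) → ¬x3) ∧ (¬x3 → (x3 ∧ (x2 ⊕ x4)))   (eliminate ↔)
= (¬(x3 ∧ (x2 ⊕ x4)) ∨ ¬x3) ∧ (¬x3 → (x3 ∧ (x2 ⊕ x4)))   (eliminate →)
= (¬(x3 ∧ (x2 ∨ x4) ∧ ¬(x2 ∧ x4)) ∨ ¬x3) ∧ (¬x3 → (x3 ∧ (x2 ⊕ x4)))   (expand ⊕)
= (¬(x3 ∧ (x2 ∨ x4) ∧ ¬(x2 ∧ x4)) ∨ ¬x3) ∧ (¬¬x3 ∨ (x3 ∧ (x2 ⊕ x4)))   (eliminate →)
= (¬(x3 ∧ (x2 ∨ x4) ∧ ¬(x2 ∧ x4)) ∨ ¬x3) ∧ (¬¬x3 ∨ (x3 ∧ (x2 ∨ x4) ∧ ¬(x2 ∧ x4)))   (expand ⊕)
= (¬x3 ∨ ¬(x2 ∨ x4) ∨ ¬¬(x2 ∧ x4) ∨ ¬x3) ∧ (¬¬x3 ∨ (x3 ∧ (x2 ∨ x4) ∧ ¬(x2 ∧ x4)))   (De Morgan)
= (¬x3 ∨ (¬x2 ∧ ¬x4) ∨ ¬¬(x2 ∧ x4) ∨ ¬x3) ∧ (¬¬x3 ∨ (x3 ∧ (x2 ∨ x4) ∧ ¬(x2 ∧ x4)))   (De Morgan)
= (¬x3 ∨ (¬x2 ∧ ¬x4) ∨ (x2 ∧ x4) ∨ ¬x3) ∧ (¬¬x3 ∨ (x3 ∧ (x2 ∨ x4) ∧ ¬(x2 ∧ x4)))   (double negation)
= (¬x3 ∨ (¬x2 ∧ ¬x4) ∨ (x2 ∧ x4) ∨ ¬x3) ∧ (x3 ∨ (x3 ∧ (x2 ∨ x4) ∧ ¬(x2 ∧ x4)))   (double negation)
= (¬x3 ∨ (¬x2 ∧ ¬x4) ∨ (x2 ∧ x4) ∨ ¬x3) ∧ (x3 ∨ (x3 ∧ (x2 ∨ x4) ∧ (¬x2 ∨ ¬x4)))   (De Morgan)
= (¬x3 ∨ ¬x2 ∨ x2 ∨ ¬x3) ∧ (¬x3 ∨ ¬x2 ∨ x4 ∨ ¬x3) ∧ (¬x3 ∨ ¬x4 ∨ x2 ∨ ¬x3) ∧ (¬x3 ∨ ¬x4 ∨ x4 ∨ ¬x3) ∧ (x3 ∨ x3) ∧ (x3 ∨ x2 ∨ x4) ∧ (x3 ∨ ¬x2 ∨ ¬x4)   (distribute ∨ over ∧)
= (¬x3 ∨ ¬x2 ∨ x4) ∧ (¬x3 ∨ ¬x4 ∨ x2) ∧ x3   (simplify)

(¬x3 ∨ ¬x2 ∨ x4) ∧ (¬x3 ∨ ¬x4 ∨ x2) ∧ x3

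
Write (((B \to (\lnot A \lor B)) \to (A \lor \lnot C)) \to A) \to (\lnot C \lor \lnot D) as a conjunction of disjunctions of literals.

(A \lor \lnot C \lor \lnot D) \land (\lnot A \lor \lnot C \lor \lnot D)

(((B \to (\lnot A \lor B)) \to (A \lor \lnot C)) \to A) \to (\lnot C \lor \lnot D)
⇔ \lnot (((B \to (\lnot A \lor B)) \to (A \lor \lnot C)) \to A) \lor \lnot C \lor \lnot D   — eliminate \to
⇔ \lnot (\lnot ((B \to (\lnot A \lor B)) \to (A \lor \lnot C)) \lor A) \lor \lnot C \lor \lnot D   — eliminate \to
⇔ \lnot (\lnot (\lnot (B \to (\lnot A \lor B)) \lor A \lor \lnot C) \lor A) \lor \lnot C \lor \lnot D   — eliminate \to
⇔ \lnot (\lnot (\lnot (\lnot B \lor \lnot A \lor B) \lor A \lor \lnot C) \lor A) \lor \lnot C \lor \lnot D   — eliminate \to
⇔ (\lnot \lnot (\lnot (\lnot B \lor \lnot A \lor B) \lor A \lor \lnot C) \land \lnot A) \lor \lnot C \lor \lnot D   — De Morgan
⇔ ((\lnot (\lnot B \lor \lnot A \lor B) \lor A \lor \lnot C) \land \lnot A) \lor \lnot C \lor \lnot D   — double negation
⇔ (((\lnot \lnot B \land \lnot \lnot A \land \lnot B) \lor A \lor \lnot C) \land \lnot A) \lor \lnot C \lor \lnot D   — De Morgan
⇔ (((B \land \lnot \lnot A \land \lnot B) \lor A \lor \lnot C) \land \lnot A) \lor \lnot C \lor \lnot D   — double negation
⇔ (((B \land A \land \lnot B) \lor A \lor \lnot C) \land \lnot A) \lor \lnot C \lor \lnot D   — double negation
⇔ (B \lor A \lor \lnot C \lor \lnot C \lor \lnot D) \land (A \lor A \lor \lnot C \lor \lnot C \lor \lnot D) \land (\lnot B \lor A \lor \lnot C \lor \lnot C \lor \lnot D) \land (\lnot A \lor \lnot C \lor \lnot D)   — distribute \lor over \land
⇔ (A \lor \lnot C \lor \lnot D) \land (\lnot A \lor \lnot C \lor \lnot D)   — simplify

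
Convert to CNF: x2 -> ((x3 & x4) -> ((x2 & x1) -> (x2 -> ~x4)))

x2 -> ((x3 & x4) -> ((x2 & x1) -> (x2 -> ~x4)))
= ~x2 | ((x3 & x4) -> ((x2 & x1) -> (x2 -> ~x4)))   [eliminate ->]
= ~x2 | ~(x3 & x4) | ((x2 & x1) -> (x2 -> ~x4))   [eliminate ->]
= ~x2 | ~(x3 & x4) | ~(x2 & x1) | (x2 -> ~x4)   [eliminate ->]
= ~x2 | ~(x3 & x4) | ~(x2 & x1) | ~x2 | ~x4   [eliminate ->]
= ~x2 | ~x3 | ~x4 | ~(x2 & x1) | ~x2 | ~x4   [De Morgan]
= ~x2 | ~x3 | ~x4 | ~x2 | ~x1 | ~x2 | ~x4   [De Morgan]
= ~x2 | ~x3 | ~x4 | ~x1   [simplify]

~x2 | ~x3 | ~x4 | ~x1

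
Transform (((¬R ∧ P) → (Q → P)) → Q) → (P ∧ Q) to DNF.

(((¬R ∧ P) → (Q → P)) → Q) → (P ∧ Q)
= ¬(((¬R ∧ P) → (Q → P)) → Q) ∨ (P ∧ Q)   [eliminate →]
= ¬(¬((¬R ∧ P) → (Q → P)) ∨ Q) ∨ (P ∧ Q)   [eliminate →]
= ¬(¬(¬(¬R ∧ P) ∨ (Q → P)) ∨ Q) ∨ (P ∧ Q)   [eliminate →]
= ¬(¬(¬(¬R ∧ P) ∨ ¬Q ∨ P) ∨ Q) ∨ (P ∧ Q)   [eliminate →]
= (¬¬(¬(¬R ∧ P) ∨ ¬Q ∨ P) ∧ ¬Q) ∨ (P ∧ Q)   [De Morgan]
= ((¬(¬R ∧ P) ∨ ¬Q ∨ P) ∧ ¬Q) ∨ (P ∧ Q)   [double negation]
= ((¬¬R ∨ ¬P ∨ ¬Q ∨ P) ∧ ¬Q) ∨ (P ∧ Q)   [De Morgan]
= ((R ∨ ¬P ∨ ¬Q ∨ P) ∧ ¬Q) ∨ (P ∧ Q)   [double negation]
= (R ∧ ¬Q) ∨ (¬P ∧ ¬Q) ∨ (¬Q ∧ ¬Q) ∨ (P ∧ ¬Q) ∨ (P ∧ Q)   [distribute ∧ over ∨]
= ¬Q ∨ (P ∧ Q)   [simplify]

¬Q ∨ (P ∧ Q)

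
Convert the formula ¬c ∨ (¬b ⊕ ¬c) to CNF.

¬c ∨ ¬b

¬c ∨ (¬b ⊕ ¬c)
⇔ ¬c ∨ ((¬b ∨ ¬c) ∧ ¬(¬b ∧ ¬c))
⇔ ¬c ∨ ((¬b ∨ ¬c) ∧ (¬¬b ∨ ¬¬c))
⇔ ¬c ∨ ((¬b ∨ ¬c) ∧ (b ∨ ¬¬c))
⇔ ¬c ∨ ((¬b ∨ ¬c) ∧ (b ∨ c))
⇔ (¬c ∨ ¬b ∨ ¬c) ∧ (¬c ∨ b ∨ c)
⇔ ¬c ∨ ¬b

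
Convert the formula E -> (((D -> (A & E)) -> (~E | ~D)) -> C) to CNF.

E -> (((D -> (A & E)) -> (~E | ~D)) -> C)
= ~E | (((D -> (A & E)) -> (~E | ~D)) -> C)
= ~E | ~((D -> (A & E)) -> (~E | ~D)) | C
= ~E | ~(~(D -> (A & E)) | ~E | ~D) | C
= ~E | ~(~(~D | (A & E)) | ~E | ~D) | C
= ~E | (~~(~D | (A & E)) & ~~E & ~~D) | C
= ~E | ((~D | (A & E)) & ~~E & ~~D) | C
= ~E | ((~D | (A & E)) & E & ~~D) | C
= ~E | ((~D | (A & E)) & E & D) | C
= (~E | ~D | A | C) & (~E | ~D | E | C) & (~E | E | C) & (~E | D | C)
= (~E | ~D | A | C) & (~E | D | C)

(~E | ~D | A | C) & (~E | D | C)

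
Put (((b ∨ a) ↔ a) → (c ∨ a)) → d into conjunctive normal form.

(((b ∨ a) ↔ a) → (c ∨ a)) → d
= ¬(((b ∨ a) ↔ a) → (c ∨ a)) ∨ d   — eliminate →
= ¬(¬((b ∨ a) ↔ a) ∨ c ∨ a) ∨ d   — eliminate →
= ¬(¬(((b ∨ a) → a) ∧ (a → (b ∨ a))) ∨ c ∨ a) ∨ d   — eliminate ↔
= ¬(¬((¬(b ∨ a) ∨ a) ∧ (a → (b ∨ a))) ∨ c ∨ a) ∨ d   — eliminate →
= ¬(¬((¬(b ∨ a) ∨ a) ∧ (¬a ∨ b ∨ a)) ∨ c ∨ a) ∨ d   — eliminate →
= (¬¬((¬(b ∨ a) ∨ a) ∧ (¬a ∨ b ∨ a)) ∧ ¬c ∧ ¬a) ∨ d   — De Morgan
= ((¬(b ∨ a) ∨ a) ∧ (¬a ∨ b ∨ a) ∧ ¬c ∧ ¬a) ∨ d   — double negation
= (((¬b ∧ ¬a) ∨ a) ∧ (¬a ∨ b ∨ a) ∧ ¬c ∧ ¬a) ∨ d   — De Morgan
= (¬b ∨ a ∨ d) ∧ (¬a ∨ a ∨ d) ∧ (¬a ∨ b ∨ a ∨ d) ∧ (¬c ∨ d) ∧ (¬a ∨ d)   — distribute ∨ over ∧
= (¬b ∨ a ∨ d) ∧ (¬c ∨ d) ∧ (¬a ∨ d)   — simplify

(¬b ∨ a ∨ d) ∧ (¬c ∨ d) ∧ (¬a ∨ d)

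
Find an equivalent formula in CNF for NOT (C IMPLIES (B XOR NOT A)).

NOT (C IMPLIES (B XOR NOT A))
≡ NOT (NOT C OR (B XOR NOT A))
≡ NOT (NOT C OR ((B OR NOT A) AND NOT (B AND NOT A)))
≡ NOT NOT C AND NOT ((B OR NOT A) AND NOT (B AND NOT A))
≡ C AND NOT ((B OR NOT A) AND NOT (B AND NOT A))
≡ C AND (NOT (B OR NOT A) OR NOT NOT (B AND NOT A))
≡ C AND ((NOT B AND NOT NOT A) OR NOT NOT (B AND NOT A))
≡ C AND ((NOT B AND A) OR NOT NOT (B AND NOT A))
≡ C AND ((NOT B AND A) OR (B AND NOT A))
≡ C AND (NOT B OR B) AND (NOT B OR NOT A) AND (A OR B) AND (A OR NOT A)
≡ C AND (NOT B OR NOT A) AND (A OR B)

C AND (NOT B OR NOT A) AND (A OR B)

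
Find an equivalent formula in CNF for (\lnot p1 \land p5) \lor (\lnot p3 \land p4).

(\lnot p1 \lor \lnot p3) \land (\lnot p1 \lor p4) \land (p5 \lor \lnot p3) \land (p5 \lor p4)

(\lnot p1 \land p5) \lor (\lnot p3 \land p4)
⇔ (\lnot p1 \lor \lnot p3) \land (\lnot p1 \lor p4) \land (p5 \lor \lnot p3) \land (p5 \lor p4)   — distribute \lor over \land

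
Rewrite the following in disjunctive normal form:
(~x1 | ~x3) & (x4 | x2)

(~x1 | ~x3) & (x4 | x2)
≡ (~x1 & x4) | (~x1 & x2) | (~x3 & x4) | (~x3 & x2)   (distribute & over |)

(~x1 & x4) | (~x1 & x2) | (~x3 & x4) | (~x3 & x2)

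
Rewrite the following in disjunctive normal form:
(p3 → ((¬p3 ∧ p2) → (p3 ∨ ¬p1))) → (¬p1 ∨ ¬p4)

¬p1 ∨ ¬p4

(p3 → ((¬p3 ∧ p2) → (p3 ∨ ¬p1))) → (¬p1 ∨ ¬p4)
≡ ¬(p3 → ((¬p3 ∧ p2) → (p3 ∨ ¬p1))) ∨ ¬p1 ∨ ¬p4   [eliminate →]
≡ ¬(¬p3 ∨ ((¬p3 ∧ p2) → (p3 ∨ ¬p1))) ∨ ¬p1 ∨ ¬p4   [eliminate →]
≡ ¬(¬p3 ∨ ¬(¬p3 ∧ p2) ∨ p3 ∨ ¬p1) ∨ ¬p1 ∨ ¬p4   [eliminate →]
≡ (¬¬p3 ∧ ¬¬(¬p3 ∧ p2) ∧ ¬p3 ∧ ¬¬p1) ∨ ¬p1 ∨ ¬p4   [De Morgan]
≡ (p3 ∧ ¬¬(¬p3 ∧ p2) ∧ ¬p3 ∧ ¬¬p1) ∨ ¬p1 ∨ ¬p4   [double negation]
≡ (p3 ∧ ¬p3 ∧ p2 ∧ ¬p3 ∧ ¬¬p1) ∨ ¬p1 ∨ ¬p4   [double negation]
≡ (p3 ∧ ¬p3 ∧ p2 ∧ ¬p3 ∧ p1) ∨ ¬p1 ∨ ¬p4   [double negation]
≡ ¬p1 ∨ ¬p4   [simplify]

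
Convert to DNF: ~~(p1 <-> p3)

(~p1 & ~p3) | (p3 & p1)

~~(p1 <-> p3)
= ~~((p1 -> p3) & (p3 -> p1))
= ~~((~p1 | p3) & (p3 -> p1))
= ~~((~p1 | p3) & (~p3 | p1))
= (~p1 | p3) & (~p3 | p1)
= (~p1 & ~p3) | (~p1 & p1) | (p3 & ~p3) | (p3 & p1)
= (~p1 & ~p3) | (p3 & p1)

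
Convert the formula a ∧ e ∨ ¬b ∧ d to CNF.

(a ∨ ¬b) ∧ (a ∨ d) ∧ (e ∨ ¬b) ∧ (e ∨ d)

a ∧ e ∨ ¬b ∧ d
≡ (a ∨ ¬b) ∧ (a ∨ d) ∧ (e ∨ ¬b) ∧ (e ∨ d)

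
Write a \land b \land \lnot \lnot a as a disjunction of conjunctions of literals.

a \land b \land \lnot \lnot a
≡ a \land b \land a   [double negation]
≡ a \land b   [simplify]

a \land b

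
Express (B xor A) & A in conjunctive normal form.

(B xor A) & A
≡ (B | A) & ~(B & A) & A   [expand xor]
≡ (B | A) & (~B | ~A) & A   [De Morgan]
≡ (~B | ~A) & A   [simplify]

(~B | ~A) & A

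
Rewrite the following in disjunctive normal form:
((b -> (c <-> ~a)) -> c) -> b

((b -> (c <-> ~a)) -> c) -> b
≡ ~((b -> (c <-> ~a)) -> c) | b   [eliminate ->]
≡ ~(~(b -> (c <-> ~a)) | c) | b   [eliminate ->]
≡ ~(~(~b | (c <-> ~a)) | c) | b   [eliminate ->]
≡ ~(~(~b | ((c -> ~a) & (~a -> c))) | c) | b   [eliminate <->]
≡ ~(~(~b | ((~c | ~a) & (~a -> c))) | c) | b   [eliminate ->]
≡ ~(~(~b | ((~c | ~a) & (~~a | c))) | c) | b   [eliminate ->]
≡ (~~(~b | ((~c | ~a) & (~~a | c))) & ~c) | b   [De Morgan]
≡ ((~b | ((~c | ~a) & (~~a | c))) & ~c) | b   [double negation]
≡ ((~b | ((~c | ~a) & (a | c))) & ~c) | b   [double negation]
≡ (~b & ~c) | (~c & a & ~c) | (~c & c & ~c) | (~a & a & ~c) | (~a & c & ~c) | b   [distribute & over |]
≡ (~b & ~c) | (~c & a) | b   [simplify]

(~b & ~c) | (~c & a) | b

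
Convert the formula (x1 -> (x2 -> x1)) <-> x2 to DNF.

(x1 -> (x2 -> x1)) <-> x2
≡ ((x1 -> (x2 -> x1)) -> x2) & (x2 -> (x1 -> (x2 -> x1)))   [eliminate <->]
≡ (~(x1 -> (x2 -> x1)) | x2) & (x2 -> (x1 -> (x2 -> x1)))   [eliminate ->]
≡ (~(~x1 | (x2 -> x1)) | x2) & (x2 -> (x1 -> (x2 -> x1)))   [eliminate ->]
≡ (~(~x1 | ~x2 | x1) | x2) & (x2 -> (x1 -> (x2 -> x1)))   [eliminate ->]
≡ (~(~x1 | ~x2 | x1) | x2) & (~x2 | (x1 -> (x2 -> x1)))   [eliminate ->]
≡ (~(~x1 | ~x2 | x1) | x2) & (~x2 | ~x1 | (x2 -> x1))   [eliminate ->]
≡ (~(~x1 | ~x2 | x1) | x2) & (~x2 | ~x1 | ~x2 | x1)   [eliminate ->]
≡ ((~~x1 & ~~x2 & ~x1) | x2) & (~x2 | ~x1 | ~x2 | x1)   [De Morgan]
≡ ((x1 & ~~x2 & ~x1) | x2) & (~x2 | ~x1 | ~x2 | x1)   [double negation]
≡ ((x1 & x2 & ~x1) | x2) & (~x2 | ~x1 | ~x2 | x1)   [double negation]
≡ (x1 & x2 & ~x1 & ~x2) | (x1 & x2 & ~x1 & ~x1) | (x1 & x2 & ~x1 & ~x2) | (x1 & x2 & ~x1 & x1) | (x2 & ~x2) | (x2 & ~x1) | (x2 & ~x2) | (x2 & x1)   [distribute & over |]
≡ (x2 & ~x1) | (x2 & x1)   [simplify]

(x2 & ~x1) | (x2 & x1)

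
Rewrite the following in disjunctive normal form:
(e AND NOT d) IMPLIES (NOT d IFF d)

NOT e OR d

(e AND NOT d) IMPLIES (NOT d IFF d)
≡ NOT (e AND NOT d) OR (NOT d IFF d)   — eliminate IMPLIES
≡ NOT (e AND NOT d) OR ((NOT d IMPLIES d) AND (d IMPLIES NOT d))   — eliminate IFF
≡ NOT (e AND NOT d) OR ((NOT NOT d OR d) AND (d IMPLIES NOT d))   — eliminate IMPLIES
≡ NOT (e AND NOT d) OR ((NOT NOT d OR d) AND (NOT d OR NOT d))   — eliminate IMPLIES
≡ NOT e OR NOT NOT d OR ((NOT NOT d OR d) AND (NOT d OR NOT d))   — De Morgan
≡ NOT e OR d OR ((NOT NOT d OR d) AND (NOT d OR NOT d))   — double negation
≡ NOT e OR d OR ((d OR d) AND (NOT d OR NOT d))   — double negation
≡ NOT e OR d OR (d AND NOT d) OR (d AND NOT d) OR (d AND NOT d) OR (d AND NOT d)   — distribute AND over OR
≡ NOT e OR d   — simplify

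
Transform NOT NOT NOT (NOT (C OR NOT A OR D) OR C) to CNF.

(C OR NOT A OR D) AND NOT C

NOT NOT NOT (NOT (C OR NOT A OR D) OR C)
≡ NOT (NOT (C OR NOT A OR D) OR C)   [double negation]
≡ NOT NOT (C OR NOT A OR D) AND NOT C   [De Morgan]
≡ (C OR NOT A OR D) AND NOT C   [double negation]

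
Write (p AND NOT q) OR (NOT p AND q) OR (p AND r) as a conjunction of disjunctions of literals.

(p AND NOT q) OR (NOT p AND q) OR (p AND r)
≡ (p OR NOT p OR p) AND (p OR NOT p OR r) AND (p OR q OR p) AND (p OR q OR r) AND (NOT q OR NOT p OR p) AND (NOT q OR NOT p OR r) AND (NOT q OR q OR p) AND (NOT q OR q OR r)   [distribute OR over AND]
≡ (p OR q) AND (NOT q OR NOT p OR r)   [simplify]

(p OR q) AND (NOT q OR NOT p OR r)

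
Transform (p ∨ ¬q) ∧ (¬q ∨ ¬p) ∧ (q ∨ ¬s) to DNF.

(p ∨ ¬q) ∧ (¬q ∨ ¬p) ∧ (q ∨ ¬s)
≡ (p ∧ ¬q ∧ q) ∨ (p ∧ ¬q ∧ ¬s) ∨ (p ∧ ¬p ∧ q) ∨ (p ∧ ¬p ∧ ¬s) ∨ (¬q ∧ ¬q ∧ q) ∨ (¬q ∧ ¬q ∧ ¬s) ∨ (¬q ∧ ¬p ∧ q) ∨ (¬q ∧ ¬p ∧ ¬s)   (distribute ∧ over ∨)
≡ ¬q ∧ ¬s   (simplify)

¬q ∧ ¬s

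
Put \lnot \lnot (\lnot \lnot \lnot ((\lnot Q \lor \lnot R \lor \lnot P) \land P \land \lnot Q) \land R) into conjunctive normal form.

(Q \lor \lnot P) \land R

\lnot \lnot (\lnot \lnot \lnot ((\lnot Q \lor \lnot R \lor \lnot P) \land P \land \lnot Q) \land R)
= \lnot \lnot \lnot ((\lnot Q \lor \lnot R \lor \lnot P) \land P \land \lnot Q) \land R   [double negation]
= \lnot ((\lnot Q \lor \lnot R \lor \lnot P) \land P \land \lnot Q) \land R   [double negation]
= (\lnot (\lnot Q \lor \lnot R \lor \lnot P) \lor \lnot P \lor \lnot \lnot Q) \land R   [De Morgan]
= ((\lnot \lnot Q \land \lnot \lnot R \land \lnot \lnot P) \lor \lnot P \lor \lnot \lnot Q) \land R   [De Morgan]
= ((Q \land \lnot \lnot R \land \lnot \lnot P) \lor \lnot P \lor \lnot \lnot Q) \land R   [double negation]
= ((Q \land R \land \lnot \lnot P) \lor \lnot P \lor \lnot \lnot Q) \land R   [double negation]
= ((Q \land R \land P) \lor \lnot P \lor \lnot \lnot Q) \land R   [double negation]
= ((Q \land R \land P) \lor \lnot P \lor Q) \land R   [double negation]
= (Q \lor \lnot P \lor Q) \land (R \lor \lnot P \lor Q) \land (P \lor \lnot P \lor Q) \land R   [distribute \lor over \land]
= (Q \lor \lnot P) \land R   [simplify]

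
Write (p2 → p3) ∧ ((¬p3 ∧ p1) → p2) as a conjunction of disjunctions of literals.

(p2 → p3) ∧ ((¬p3 ∧ p1) → p2)
≡ (¬p2 ∨ p3) ∧ ((¬p3 ∧ p1) → p2)   — eliminate →
≡ (¬p2 ∨ p3) ∧ (¬(¬p3 ∧ p1) ∨ p2)   — eliminate →
≡ (¬p2 ∨ p3) ∧ (¬¬p3 ∨ ¬p1 ∨ p2)   — De Morgan
≡ (¬p2 ∨ p3) ∧ (p3 ∨ ¬p1 ∨ p2)   — double negation

(¬p2 ∨ p3) ∧ (p3 ∨ ¬p1 ∨ p2)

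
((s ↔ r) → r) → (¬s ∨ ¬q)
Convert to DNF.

¬s ∨ ¬q

((s ↔ r) → r) → (¬s ∨ ¬q)
= ¬((s ↔ r) → r) ∨ ¬s ∨ ¬q   (eliminate →)
= ¬(¬(s ↔ r) ∨ r) ∨ ¬s ∨ ¬q   (eliminate →)
= ¬(¬((s → r) ∧ (r → s)) ∨ r) ∨ ¬s ∨ ¬q   (eliminate ↔)
= ¬(¬((¬s ∨ r) ∧ (r → s)) ∨ r) ∨ ¬s ∨ ¬q   (eliminate →)
= ¬(¬((¬s ∨ r) ∧ (¬r ∨ s)) ∨ r) ∨ ¬s ∨ ¬q   (eliminate →)
= (¬¬((¬s ∨ r) ∧ (¬r ∨ s)) ∧ ¬r) ∨ ¬s ∨ ¬q   (De Morgan)
= ((¬s ∨ r) ∧ (¬r ∨ s) ∧ ¬r) ∨ ¬s ∨ ¬q   (double negation)
= (¬s ∧ ¬r ∧ ¬r) ∨ (¬s ∧ s ∧ ¬r) ∨ (r ∧ ¬r ∧ ¬r) ∨ (r ∧ s ∧ ¬r) ∨ ¬s ∨ ¬q   (distribute ∧ over ∨)
= ¬s ∨ ¬q   (simplify)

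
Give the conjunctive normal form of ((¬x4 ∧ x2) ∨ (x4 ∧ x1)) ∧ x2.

((¬x4 ∧ x2) ∨ (x4 ∧ x1)) ∧ x2
≡ (¬x4 ∨ x4) ∧ (¬x4 ∨ x1) ∧ (x2 ∨ x4) ∧ (x2 ∨ x1) ∧ x2   [distribute ∨ over ∧]
≡ (¬x4 ∨ x1) ∧ x2   [simplify]

(¬x4 ∨ x1) ∧ x2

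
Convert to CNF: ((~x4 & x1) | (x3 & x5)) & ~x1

((~x4 & x1) | (x3 & x5)) & ~x1
= (~x4 | x3) & (~x4 | x5) & (x1 | x3) & (x1 | x5) & ~x1   (distribute | over &)

(~x4 | x3) & (~x4 | x5) & (x1 | x3) & (x1 | x5) & ~x1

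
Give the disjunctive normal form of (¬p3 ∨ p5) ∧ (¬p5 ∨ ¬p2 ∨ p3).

(¬p3 ∧ ¬p5) ∨ (¬p3 ∧ ¬p2) ∨ (p5 ∧ ¬p2) ∨ (p5 ∧ p3)

(¬p3 ∨ p5) ∧ (¬p5 ∨ ¬p2 ∨ p3)
≡ (¬p3 ∧ ¬p5) ∨ (¬p3 ∧ ¬p2) ∨ (¬p3 ∧ p3) ∨ (p5 ∧ ¬p5) ∨ (p5 ∧ ¬p2) ∨ (p5 ∧ p3)   (distribute ∧ over ∨)
≡ (¬p3 ∧ ¬p5) ∨ (¬p3 ∧ ¬p2) ∨ (p5 ∧ ¬p2) ∨ (p5 ∧ p3)   (simplify)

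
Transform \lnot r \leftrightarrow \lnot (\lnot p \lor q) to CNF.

\lnot r \leftrightarrow \lnot (\lnot p \lor q)
⇔ (\lnot r \to \lnot (\lnot p \lor q)) \land (\lnot (\lnot p \lor q) \to \lnot r)   (eliminate \leftrightarrow)
⇔ (\lnot \lnot r \lor \lnot (\lnot p \lor q)) \land (\lnot (\lnot p \lor q) \to \lnot r)   (eliminate \to)
⇔ (\lnot \lnot r \lor \lnot (\lnot p \lor q)) \land (\lnot \lnot (\lnot p \lor q) \lor \lnot r)   (eliminate \to)
⇔ (r \lor \lnot (\lnot p \lor q)) \land (\lnot \lnot (\lnot p \lor q) \lor \lnot r)   (double negation)
⇔ (r \lor (\lnot \lnot p \land \lnot q)) \land (\lnot \lnot (\lnot p \lor q) \lor \lnot r)   (De Morgan)
⇔ (r \lor (p \land \lnot q)) \land (\lnot \lnot (\lnot p \lor q) \lor \lnot r)   (double negation)
⇔ (r \lor (p \land \lnot q)) \land (\lnot p \lor q \lor \lnot r)   (double negation)
⇔ (r \lor p) \land (r \lor \lnot q) \land (\lnot p \lor q \lor \lnot r)   (distribute \lor over \land)

(r \lor p) \land (r \lor \lnot q) \land (\lnot p \lor q \lor \lnot r)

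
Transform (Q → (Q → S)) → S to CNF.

Q ∨ S

(Q → (Q → S)) → S
= ¬(Q → (Q → S)) ∨ S   [eliminate →]
= ¬(¬Q ∨ (Q → S)) ∨ S   [eliminate →]
= ¬(¬Q ∨ ¬Q ∨ S) ∨ S   [eliminate →]
= (¬¬Q ∧ ¬¬Q ∧ ¬S) ∨ S   [De Morgan]
= (Q ∧ ¬¬Q ∧ ¬S) ∨ S   [double negation]
= (Q ∧ Q ∧ ¬S) ∨ S   [double negation]
= (Q ∨ S) ∧ (Q ∨ S) ∧ (¬S ∨ S)   [distribute ∨ over ∧]
= Q ∨ S   [simplify]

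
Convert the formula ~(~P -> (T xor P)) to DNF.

~P & ~T

~(~P -> (T xor P))
⇔ ~(~~P | (T xor P))
⇔ ~(~~P | (T & ~P) | (~T & P))
⇔ ~~~P & ~(T & ~P) & ~(~T & P)
⇔ ~P & ~(T & ~P) & ~(~T & P)
⇔ ~P & (~T | ~~P) & ~(~T & P)
⇔ ~P & (~T | P) & ~(~T & P)
⇔ ~P & (~T | P) & (~~T | ~P)
⇔ ~P & (~T | P) & (T | ~P)
⇔ (~P & ~T & T) | (~P & ~T & ~P) | (~P & P & T) | (~P & P & ~P)
⇔ ~P & ~T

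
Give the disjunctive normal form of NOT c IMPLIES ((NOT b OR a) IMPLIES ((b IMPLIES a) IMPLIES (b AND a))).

c OR (b AND NOT a) OR (b AND a)

NOT c IMPLIES ((NOT b OR a) IMPLIES ((b IMPLIES a) IMPLIES (b AND a)))
⇔ NOT NOT c OR ((NOT b OR a) IMPLIES ((b IMPLIES a) IMPLIES (b AND a)))
⇔ NOT NOT c OR NOT (NOT b OR a) OR ((b IMPLIES a) IMPLIES (b AND a))
⇔ NOT NOT c OR NOT (NOT b OR a) OR NOT (b IMPLIES a) OR (b AND a)
⇔ NOT NOT c OR NOT (NOT b OR a) OR NOT (NOT b OR a) OR (b AND a)
⇔ c OR NOT (NOT b OR a) OR NOT (NOT b OR a) OR (b AND a)
⇔ c OR (NOT NOT b AND NOT a) OR NOT (NOT b OR a) OR (b AND a)
⇔ c OR (b AND NOT a) OR NOT (NOT b OR a) OR (b AND a)
⇔ c OR (b AND NOT a) OR (NOT NOT b AND NOT a) OR (b AND a)
⇔ c OR (b AND NOT a) OR (b AND NOT a) OR (b AND a)
⇔ c OR (b AND NOT a) OR (b AND a)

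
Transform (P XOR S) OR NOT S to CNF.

NOT P OR NOT S

(P XOR S) OR NOT S
= ((P OR S) AND NOT (P AND S)) OR NOT S   [expand XOR]
= ((P OR S) AND (NOT P OR NOT S)) OR NOT S   [De Morgan]
= (P OR S OR NOT S) AND (NOT P OR NOT S OR NOT S)   [distribute OR over AND]
= NOT P OR NOT S   [simplify]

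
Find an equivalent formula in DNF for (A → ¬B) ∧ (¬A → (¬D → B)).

¬A ∧ D ∨ ¬A ∧ B ∨ ¬B ∧ A ∨ ¬B ∧ D

(A → ¬B) ∧ (¬A → (¬D → B))
= (¬A ∨ ¬B) ∧ (¬A → (¬D → B))   [eliminate →]
= (¬A ∨ ¬B) ∧ (¬¬A ∨ (¬D → B))   [eliminate →]
= (¬A ∨ ¬B) ∧ (¬¬A ∨ ¬¬D ∨ B)   [eliminate →]
= (¬A ∨ ¬B) ∧ (A ∨ ¬¬D ∨ B)   [double negation]
= (¬A ∨ ¬B) ∧ (A ∨ D ∨ B)   [double negation]
= ¬A ∧ A ∨ ¬A ∧ D ∨ ¬A ∧ B ∨ ¬B ∧ A ∨ ¬B ∧ D ∨ ¬B ∧ B   [distribute ∧ over ∨]
= ¬A ∧ D ∨ ¬A ∧ B ∨ ¬B ∧ A ∨ ¬B ∧ D   [simplify]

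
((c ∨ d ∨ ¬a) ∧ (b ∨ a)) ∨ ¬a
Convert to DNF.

((c ∨ d ∨ ¬a) ∧ (b ∨ a)) ∨ ¬a
≡ (c ∧ b) ∨ (c ∧ a) ∨ (d ∧ b) ∨ (d ∧ a) ∨ (¬a ∧ b) ∨ (¬a ∧ a) ∨ ¬a   (distribute ∧ over ∨)
≡ (c ∧ b) ∨ (c ∧ a) ∨ (d ∧ b) ∨ (d ∧ a) ∨ ¬a   (simplify)

(c ∧ b) ∨ (c ∧ a) ∨ (d ∧ b) ∨ (d ∧ a) ∨ ¬a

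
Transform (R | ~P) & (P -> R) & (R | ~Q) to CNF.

(R | ~P) & (R | ~Q)

(R | ~P) & (P -> R) & (R | ~Q)
≡ (R | ~P) & (~P | R) & (R | ~Q)   [eliminate ->]
≡ (R | ~P) & (R | ~Q)   [simplify]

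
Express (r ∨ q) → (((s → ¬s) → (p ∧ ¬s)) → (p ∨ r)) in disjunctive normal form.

(¬r ∧ ¬q) ∨ (¬s ∧ ¬p) ∨ p ∨ r

(r ∨ q) → (((s → ¬s) → (p ∧ ¬s)) → (p ∨ r))
⇔ ¬(r ∨ q) ∨ (((s → ¬s) → (p ∧ ¬s)) → (p ∨ r))
⇔ ¬(r ∨ q) ∨ ¬((s → ¬s) → (p ∧ ¬s)) ∨ p ∨ r
⇔ ¬(r ∨ q) ∨ ¬(¬(s → ¬s) ∨ (p ∧ ¬s)) ∨ p ∨ r
⇔ ¬(r ∨ q) ∨ ¬(¬(¬s ∨ ¬s) ∨ (p ∧ ¬s)) ∨ p ∨ r
⇔ (¬r ∧ ¬q) ∨ ¬(¬(¬s ∨ ¬s) ∨ (p ∧ ¬s)) ∨ p ∨ r
⇔ (¬r ∧ ¬q) ∨ (¬¬(¬s ∨ ¬s) ∧ ¬(p ∧ ¬s)) ∨ p ∨ r
⇔ (¬r ∧ ¬q) ∨ ((¬s ∨ ¬s) ∧ ¬(p ∧ ¬s)) ∨ p ∨ r
⇔ (¬r ∧ ¬q) ∨ ((¬s ∨ ¬s) ∧ (¬p ∨ ¬¬s)) ∨ p ∨ r
⇔ (¬r ∧ ¬q) ∨ ((¬s ∨ ¬s) ∧ (¬p ∨ s)) ∨ p ∨ r
⇔ (¬r ∧ ¬q) ∨ (¬s ∧ ¬p) ∨ (¬s ∧ s) ∨ (¬s ∧ ¬p) ∨ (¬s ∧ s) ∨ p ∨ r
⇔ (¬r ∧ ¬q) ∨ (¬s ∧ ¬p) ∨ p ∨ r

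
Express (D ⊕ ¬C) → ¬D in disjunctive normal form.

(¬C ∧ D) ∨ ¬D

(D ⊕ ¬C) → ¬D
≡ ¬(D ⊕ ¬C) ∨ ¬D   [eliminate →]
≡ ¬((D ∧ ¬¬C) ∨ (¬D ∧ ¬C)) ∨ ¬D   [expand ⊕]
≡ (¬(D ∧ ¬¬C) ∧ ¬(¬D ∧ ¬C)) ∨ ¬D   [De Morgan]
≡ ((¬D ∨ ¬¬¬C) ∧ ¬(¬D ∧ ¬C)) ∨ ¬D   [De Morgan]
≡ ((¬D ∨ ¬C) ∧ ¬(¬D ∧ ¬C)) ∨ ¬D   [double negation]
≡ ((¬D ∨ ¬C) ∧ (¬¬D ∨ ¬¬C)) ∨ ¬D   [De Morgan]
≡ ((¬D ∨ ¬C) ∧ (D ∨ ¬¬C)) ∨ ¬D   [double negation]
≡ ((¬D ∨ ¬C) ∧ (D ∨ C)) ∨ ¬D   [double negation]
≡ (¬D ∧ D) ∨ (¬D ∧ C) ∨ (¬C ∧ D) ∨ (¬C ∧ C) ∨ ¬D   [distribute ∧ over ∨]
≡ (¬C ∧ D) ∨ ¬D   [simplify]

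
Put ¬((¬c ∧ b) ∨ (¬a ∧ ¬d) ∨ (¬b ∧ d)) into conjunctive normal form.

¬((¬c ∧ b) ∨ (¬a ∧ ¬d) ∨ (¬b ∧ d))
= ¬(¬c ∧ b) ∧ ¬(¬a ∧ ¬d) ∧ ¬(¬b ∧ d)   — De Morgan
= (¬¬c ∨ ¬b) ∧ ¬(¬a ∧ ¬d) ∧ ¬(¬b ∧ d)   — De Morgan
= (c ∨ ¬b) ∧ ¬(¬a ∧ ¬d) ∧ ¬(¬b ∧ d)   — double negation
= (c ∨ ¬b) ∧ (¬¬a ∨ ¬¬d) ∧ ¬(¬b ∧ d)   — De Morgan
= (c ∨ ¬b) ∧ (a ∨ ¬¬d) ∧ ¬(¬b ∧ d)   — double negation
= (c ∨ ¬b) ∧ (a ∨ d) ∧ ¬(¬b ∧ d)   — double negation
= (c ∨ ¬b) ∧ (a ∨ d) ∧ (¬¬b ∨ ¬d)   — De Morgan
= (c ∨ ¬b) ∧ (a ∨ d) ∧ (b ∨ ¬d)   — double negation

(c ∨ ¬b) ∧ (a ∨ d) ∧ (b ∨ ¬d)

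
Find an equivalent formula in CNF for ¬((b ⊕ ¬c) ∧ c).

¬b ∨ ¬c

¬((b ⊕ ¬c) ∧ c)
⇔ ¬((b ∨ ¬c) ∧ ¬(b ∧ ¬c) ∧ c)   [expand ⊕]
⇔ ¬(b ∨ ¬c) ∨ ¬¬(b ∧ ¬c) ∨ ¬c   [De Morgan]
⇔ (¬b ∧ ¬¬c) ∨ ¬¬(b ∧ ¬c) ∨ ¬c   [De Morgan]
⇔ (¬b ∧ c) ∨ ¬¬(b ∧ ¬c) ∨ ¬c   [double negation]
⇔ (¬b ∧ c) ∨ (b ∧ ¬c) ∨ ¬c   [double negation]
⇔ (¬b ∨ b ∨ ¬c) ∧ (¬b ∨ ¬c ∨ ¬c) ∧ (c ∨ b ∨ ¬c) ∧ (c ∨ ¬c ∨ ¬c)   [distribute ∨ over ∧]
⇔ ¬b ∨ ¬c   [simplify]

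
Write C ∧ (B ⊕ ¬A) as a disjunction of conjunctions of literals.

C ∧ (B ⊕ ¬A)
≡ C ∧ ((B ∧ ¬¬A) ∨ (¬B ∧ ¬A))   (expand ⊕)
≡ C ∧ ((B ∧ A) ∨ (¬B ∧ ¬A))   (double negation)
≡ (C ∧ B ∧ A) ∨ (C ∧ ¬B ∧ ¬A)   (distribute ∧ over ∨)

(C ∧ B ∧ A) ∨ (C ∧ ¬B ∧ ¬A)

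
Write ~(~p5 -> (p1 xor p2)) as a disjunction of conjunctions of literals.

(~p5 & ~p1 & ~p2) | (~p5 & p2 & p1)

~(~p5 -> (p1 xor p2))
≡ ~(~~p5 | (p1 xor p2))   [eliminate ->]
≡ ~(~~p5 | (p1 & ~p2) | (~p1 & p2))   [expand xor]
≡ ~~~p5 & ~(p1 & ~p2) & ~(~p1 & p2)   [De Morgan]
≡ ~p5 & ~(p1 & ~p2) & ~(~p1 & p2)   [double negation]
≡ ~p5 & (~p1 | ~~p2) & ~(~p1 & p2)   [De Morgan]
≡ ~p5 & (~p1 | p2) & ~(~p1 & p2)   [double negation]
≡ ~p5 & (~p1 | p2) & (~~p1 | ~p2)   [De Morgan]
≡ ~p5 & (~p1 | p2) & (p1 | ~p2)   [double negation]
≡ (~p5 & ~p1 & p1) | (~p5 & ~p1 & ~p2) | (~p5 & p2 & p1) | (~p5 & p2 & ~p2)   [distribute & over |]
≡ (~p5 & ~p1 & ~p2) | (~p5 & p2 & p1)   [simplify]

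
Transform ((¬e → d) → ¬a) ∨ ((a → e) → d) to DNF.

(¬e ∧ ¬d) ∨ ¬a ∨ (a ∧ ¬e) ∨ d

((¬e → d) → ¬a) ∨ ((a → e) → d)
⇔ ¬(¬e → d) ∨ ¬a ∨ ((a → e) → d)   [eliminate →]
⇔ ¬(¬¬e ∨ d) ∨ ¬a ∨ ((a → e) → d)   [eliminate →]
⇔ ¬(¬¬e ∨ d) ∨ ¬a ∨ ¬(a → e) ∨ d   [eliminate →]
⇔ ¬(¬¬e ∨ d) ∨ ¬a ∨ ¬(¬a ∨ e) ∨ d   [eliminate →]
⇔ (¬¬¬e ∧ ¬d) ∨ ¬a ∨ ¬(¬a ∨ e) ∨ d   [De Morgan]
⇔ (¬e ∧ ¬d) ∨ ¬a ∨ ¬(¬a ∨ e) ∨ d   [double negation]
⇔ (¬e ∧ ¬d) ∨ ¬a ∨ (¬¬a ∧ ¬e) ∨ d   [De Morgan]
⇔ (¬e ∧ ¬d) ∨ ¬a ∨ (a ∧ ¬e) ∨ d   [double negation]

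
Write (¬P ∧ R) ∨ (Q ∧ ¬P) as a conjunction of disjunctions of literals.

¬P ∧ (R ∨ Q)

(¬P ∧ R) ∨ (Q ∧ ¬P)
= (¬P ∨ Q) ∧ (¬P ∨ ¬P) ∧ (R ∨ Q) ∧ (R ∨ ¬P)   [distribute ∨ over ∧]
= ¬P ∧ (R ∨ Q)   [simplify]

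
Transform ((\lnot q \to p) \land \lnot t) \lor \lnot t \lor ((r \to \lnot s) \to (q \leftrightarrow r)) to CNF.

((\lnot q \to p) \land \lnot t) \lor \lnot t \lor ((r \to \lnot s) \to (q \leftrightarrow r))
≡ ((\lnot \lnot q \lor p) \land \lnot t) \lor \lnot t \lor ((r \to \lnot s) \to (q \leftrightarrow r))   [eliminate \to]
≡ ((\lnot \lnot q \lor p) \land \lnot t) \lor \lnot t \lor \lnot (r \to \lnot s) \lor (q \leftrightarrow r)   [eliminate \to]
≡ ((\lnot \lnot q \lor p) \land \lnot t) \lor \lnot t \lor \lnot (\lnot r \lor \lnot s) \lor (q \leftrightarrow r)   [eliminate \to]
≡ ((\lnot \lnot q \lor p) \land \lnot t) \lor \lnot t \lor \lnot (\lnot r \lor \lnot s) \lor ((q \to r) \land (r \to q))   [eliminate \leftrightarrow]
≡ ((\lnot \lnot q \lor p) \land \lnot t) \lor \lnot t \lor \lnot (\lnot r \lor \lnot s) \lor ((\lnot q \lor r) \land (r \to q))   [eliminate \to]
≡ ((\lnot \lnot q \lor p) \land \lnot t) \lor \lnot t \lor \lnot (\lnot r \lor \lnot s) \lor ((\lnot q \lor r) \land (\lnot r \lor q))   [eliminate \to]
≡ ((q \lor p) \land \lnot t) \lor \lnot t \lor \lnot (\lnot r \lor \lnot s) \lor ((\lnot q \lor r) \land (\lnot r \lor q))   [double negation]
≡ ((q \lor p) \land \lnot t) \lor \lnot t \lor (\lnot \lnot r \land \lnot \lnot s) \lor ((\lnot q \lor r) \land (\lnot r \lor q))   [De Morgan]
≡ ((q \lor p) \land \lnot t) \lor \lnot t \lor (r \land \lnot \lnot s) \lor ((\lnot q \lor r) \land (\lnot r \lor q))   [double negation]
≡ ((q \lor p) \land \lnot t) \lor \lnot t \lor (r \land s) \lor ((\lnot q \lor r) \land (\lnot r \lor q))   [double negation]
≡ (q \lor p \lor \lnot t \lor r \lor \lnot q \lor r) \land (q \lor p \lor \lnot t \lor r \lor \lnot r \lor q) \land (q \lor p \lor \lnot t \lor s \lor \lnot q \lor r) \land (q \lor p \lor \lnot t \lor s \lor \lnot r \lor q) \land (\lnot t \lor \lnot t \lor r \lor \lnot q \lor r) \land (\lnot t \lor \lnot t \lor r \lor \lnot r \lor q) \land (\lnot t \lor \lnot t \lor s \lor \lnot q \lor r) \land (\lnot t \lor \lnot t \lor s \lor \lnot r \lor q)   [distribute \lor over \land]
≡ (\lnot t \lor r \lor \lnot q) \land (\lnot t \lor s \lor \lnot r \lor q)   [simplify]

(\lnot t \lor r \lor \lnot q) \land (\lnot t \lor s \lor \lnot r \lor q)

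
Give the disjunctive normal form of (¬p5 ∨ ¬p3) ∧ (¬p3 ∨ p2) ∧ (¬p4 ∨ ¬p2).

(¬p5 ∨ ¬p3) ∧ (¬p3 ∨ p2) ∧ (¬p4 ∨ ¬p2)
≡ (¬p5 ∧ ¬p3 ∧ ¬p4) ∨ (¬p5 ∧ ¬p3 ∧ ¬p2) ∨ (¬p5 ∧ p2 ∧ ¬p4) ∨ (¬p5 ∧ p2 ∧ ¬p2) ∨ (¬p3 ∧ ¬p3 ∧ ¬p4) ∨ (¬p3 ∧ ¬p3 ∧ ¬p2) ∨ (¬p3 ∧ p2 ∧ ¬p4) ∨ (¬p3 ∧ p2 ∧ ¬p2)   — distribute ∧ over ∨
≡ (¬p5 ∧ p2 ∧ ¬p4) ∨ (¬p3 ∧ ¬p4) ∨ (¬p3 ∧ ¬p2)   — simplify

(¬p5 ∧ p2 ∧ ¬p4) ∨ (¬p3 ∧ ¬p4) ∨ (¬p3 ∧ ¬p2)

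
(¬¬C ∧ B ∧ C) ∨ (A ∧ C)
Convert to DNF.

(C ∧ B) ∨ (A ∧ C)

(¬¬C ∧ B ∧ C) ∨ (A ∧ C)
⇔ (C ∧ B ∧ C) ∨ (A ∧ C)   (double negation)
⇔ (C ∧ B) ∨ (A ∧ C)   (simplify)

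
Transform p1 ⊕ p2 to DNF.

(p1 ∧ ¬p2) ∨ (¬p1 ∧ p2)

p1 ⊕ p2
⇔ (p1 ∧ ¬p2) ∨ (¬p1 ∧ p2)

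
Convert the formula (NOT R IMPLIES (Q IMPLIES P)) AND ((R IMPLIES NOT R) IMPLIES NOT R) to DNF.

(NOT R IMPLIES (Q IMPLIES P)) AND ((R IMPLIES NOT R) IMPLIES NOT R)
≡ (NOT NOT R OR (Q IMPLIES P)) AND ((R IMPLIES NOT R) IMPLIES NOT R)   [eliminate IMPLIES]
≡ (NOT NOT R OR NOT Q OR P) AND ((R IMPLIES NOT R) IMPLIES NOT R)   [eliminate IMPLIES]
≡ (NOT NOT R OR NOT Q OR P) AND (NOT (R IMPLIES NOT R) OR NOT R)   [eliminate IMPLIES]
≡ (NOT NOT R OR NOT Q OR P) AND (NOT (NOT R OR NOT R) OR NOT R)   [eliminate IMPLIES]
≡ (R OR NOT Q OR P) AND (NOT (NOT R OR NOT R) OR NOT R)   [double negation]
≡ (R OR NOT Q OR P) AND ((NOT NOT R AND NOT NOT R) OR NOT R)   [De Morgan]
≡ (R OR NOT Q OR P) AND ((R AND NOT NOT R) OR NOT R)   [double negation]
≡ (R OR NOT Q OR P) AND ((R AND R) OR NOT R)   [double negation]
≡ (R AND R AND R) OR (R AND NOT R) OR (NOT Q AND R AND R) OR (NOT Q AND NOT R) OR (P AND R AND R) OR (P AND NOT R)   [distribute AND over OR]
≡ R OR (NOT Q AND NOT R) OR (P AND NOT R)   [simplify]

R OR (NOT Q AND NOT R) OR (P AND NOT R)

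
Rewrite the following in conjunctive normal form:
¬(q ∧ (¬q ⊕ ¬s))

¬(q ∧ (¬q ⊕ ¬s))
= ¬(q ∧ (¬q ∨ ¬s) ∧ ¬(¬q ∧ ¬s))   [expand ⊕]
= ¬q ∨ ¬(¬q ∨ ¬s) ∨ ¬¬(¬q ∧ ¬s)   [De Morgan]
= ¬q ∨ (¬¬q ∧ ¬¬s) ∨ ¬¬(¬q ∧ ¬s)   [De Morgan]
= ¬q ∨ (q ∧ ¬¬s) ∨ ¬¬(¬q ∧ ¬s)   [double negation]
= ¬q ∨ (q ∧ s) ∨ ¬¬(¬q ∧ ¬s)   [double negation]
= ¬q ∨ (q ∧ s) ∨ (¬q ∧ ¬s)   [double negation]
= (¬q ∨ q ∨ ¬q) ∧ (¬q ∨ q ∨ ¬s) ∧ (¬q ∨ s ∨ ¬q) ∧ (¬q ∨ s ∨ ¬s)   [distribute ∨ over ∧]
= ¬q ∨ s   [simplify]

¬q ∨ s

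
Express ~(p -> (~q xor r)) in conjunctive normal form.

~(p -> (~q xor r))
= ~(~p | (~q xor r))
= ~(~p | ((~q | r) & ~(~q & r)))
= ~~p & ~((~q | r) & ~(~q & r))
= p & ~((~q | r) & ~(~q & r))
= p & (~(~q | r) | ~~(~q & r))
= p & ((~~q & ~r) | ~~(~q & r))
= p & ((q & ~r) | ~~(~q & r))
= p & ((q & ~r) | (~q & r))
= p & (q | ~q) & (q | r) & (~r | ~q) & (~r | r)
= p & (q | r) & (~r | ~q)

p & (q | r) & (~r | ~q)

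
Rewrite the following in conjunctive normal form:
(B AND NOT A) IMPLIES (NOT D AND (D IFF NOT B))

(B AND NOT A) IMPLIES (NOT D AND (D IFF NOT B))
≡ NOT (B AND NOT A) OR (NOT D AND (D IFF NOT B))   (eliminate IMPLIES)
≡ NOT (B AND NOT A) OR (NOT D AND (D IMPLIES NOT B) AND (NOT B IMPLIES D))   (eliminate IFF)
≡ NOT (B AND NOT A) OR (NOT D AND (NOT D OR NOT B) AND (NOT B IMPLIES D))   (eliminate IMPLIES)
≡ NOT (B AND NOT A) OR (NOT D AND (NOT D OR NOT B) AND (NOT NOT B OR D))   (eliminate IMPLIES)
≡ NOT B OR NOT NOT A OR (NOT D AND (NOT D OR NOT B) AND (NOT NOT B OR D))   (De Morgan)
≡ NOT B OR A OR (NOT D AND (NOT D OR NOT B) AND (NOT NOT B OR D))   (double negation)
≡ NOT B OR A OR (NOT D AND (NOT D OR NOT B) AND (B OR D))   (double negation)
≡ (NOT B OR A OR NOT D) AND (NOT B OR A OR NOT D OR NOT B) AND (NOT B OR A OR B OR D)   (distribute OR over AND)
≡ NOT B OR A OR NOT D   (simplify)

NOT B OR A OR NOT D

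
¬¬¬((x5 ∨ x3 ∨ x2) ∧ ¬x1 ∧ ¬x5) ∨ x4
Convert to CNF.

(¬x3 ∨ x1 ∨ x5 ∨ x4) ∧ (¬x2 ∨ x1 ∨ x5 ∨ x4)

¬¬¬((x5 ∨ x3 ∨ x2) ∧ ¬x1 ∧ ¬x5) ∨ x4
≡ ¬((x5 ∨ x3 ∨ x2) ∧ ¬x1 ∧ ¬x5) ∨ x4
≡ ¬(x5 ∨ x3 ∨ x2) ∨ ¬¬x1 ∨ ¬¬x5 ∨ x4
≡ (¬x5 ∧ ¬x3 ∧ ¬x2) ∨ ¬¬x1 ∨ ¬¬x5 ∨ x4
≡ (¬x5 ∧ ¬x3 ∧ ¬x2) ∨ x1 ∨ ¬¬x5 ∨ x4
≡ (¬x5 ∧ ¬x3 ∧ ¬x2) ∨ x1 ∨ x5 ∨ x4
≡ (¬x5 ∨ x1 ∨ x5 ∨ x4) ∧ (¬x3 ∨ x1 ∨ x5 ∨ x4) ∧ (¬x2 ∨ x1 ∨ x5 ∨ x4)
≡ (¬x3 ∨ x1 ∨ x5 ∨ x4) ∧ (¬x2 ∨ x1 ∨ x5 ∨ x4)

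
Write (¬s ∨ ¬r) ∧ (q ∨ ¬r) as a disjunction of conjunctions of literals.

(¬s ∧ q) ∨ ¬r

(¬s ∨ ¬r) ∧ (q ∨ ¬r)
⇔ (¬s ∧ q) ∨ (¬s ∧ ¬r) ∨ (¬r ∧ q) ∨ (¬r ∧ ¬r)   [distribute ∧ over ∨]
⇔ (¬s ∧ q) ∨ ¬r   [simplify]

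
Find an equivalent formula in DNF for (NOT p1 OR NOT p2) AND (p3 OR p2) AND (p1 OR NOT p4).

(NOT p1 OR NOT p2) AND (p3 OR p2) AND (p1 OR NOT p4)
≡ (NOT p1 AND p3 AND p1) OR (NOT p1 AND p3 AND NOT p4) OR (NOT p1 AND p2 AND p1) OR (NOT p1 AND p2 AND NOT p4) OR (NOT p2 AND p3 AND p1) OR (NOT p2 AND p3 AND NOT p4) OR (NOT p2 AND p2 AND p1) OR (NOT p2 AND p2 AND NOT p4)   (distribute AND over OR)
≡ (NOT p1 AND p3 AND NOT p4) OR (NOT p1 AND p2 AND NOT p4) OR (NOT p2 AND p3 AND p1) OR (NOT p2 AND p3 AND NOT p4)   (simplify)

(NOT p1 AND p3 AND NOT p4) OR (NOT p1 AND p2 AND NOT p4) OR (NOT p2 AND p3 AND p1) OR (NOT p2 AND p3 AND NOT p4)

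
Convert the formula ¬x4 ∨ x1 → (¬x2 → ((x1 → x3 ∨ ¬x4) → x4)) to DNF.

¬x4 ∨ x1 → (¬x2 → ((x1 → x3 ∨ ¬x4) → x4))
= ¬(¬x4 ∨ x1) ∨ (¬x2 → ((x1 → x3 ∨ ¬x4) → x4))   [eliminate →]
= ¬(¬x4 ∨ x1) ∨ ¬¬x2 ∨ ((x1 → x3 ∨ ¬x4) → x4)   [eliminate →]
= ¬(¬x4 ∨ x1) ∨ ¬¬x2 ∨ ¬(x1 → x3 ∨ ¬x4) ∨ x4   [eliminate →]
= ¬(¬x4 ∨ x1) ∨ ¬¬x2 ∨ ¬(¬x1 ∨ x3 ∨ ¬x4) ∨ x4   [eliminate →]
= ¬¬x4 ∧ ¬x1 ∨ ¬¬x2 ∨ ¬(¬x1 ∨ x3 ∨ ¬x4) ∨ x4   [De Morgan]
= x4 ∧ ¬x1 ∨ ¬¬x2 ∨ ¬(¬x1 ∨ x3 ∨ ¬x4) ∨ x4   [double negation]
= x4 ∧ ¬x1 ∨ x2 ∨ ¬(¬x1 ∨ x3 ∨ ¬x4) ∨ x4   [double negation]
= x4 ∧ ¬x1 ∨ x2 ∨ ¬¬x1 ∧ ¬x3 ∧ ¬¬x4 ∨ x4   [De Morgan]
= x4 ∧ ¬x1 ∨ x2 ∨ x1 ∧ ¬x3 ∧ ¬¬x4 ∨ x4   [double negation]
= x4 ∧ ¬x1 ∨ x2 ∨ x1 ∧ ¬x3 ∧ x4 ∨ x4   [double negation]
= x2 ∨ x4   [simplify]

x2 ∨ x4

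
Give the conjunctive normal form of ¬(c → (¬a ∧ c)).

¬(c → (¬a ∧ c))
≡ ¬(¬c ∨ (¬a ∧ c))   [eliminate →]
≡ ¬¬c ∧ ¬(¬a ∧ c)   [De Morgan]
≡ c ∧ ¬(¬a ∧ c)   [double negation]
≡ c ∧ (¬¬a ∨ ¬c)   [De Morgan]
≡ c ∧ (a ∨ ¬c)   [double negation]

c ∧ (a ∨ ¬c)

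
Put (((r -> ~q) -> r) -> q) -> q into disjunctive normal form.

(((r -> ~q) -> r) -> q) -> q
≡ ~(((r -> ~q) -> r) -> q) | q   [eliminate ->]
≡ ~(~((r -> ~q) -> r) | q) | q   [eliminate ->]
≡ ~(~(~(r -> ~q) | r) | q) | q   [eliminate ->]
≡ ~(~(~(~r | ~q) | r) | q) | q   [eliminate ->]
≡ (~~(~(~r | ~q) | r) & ~q) | q   [De Morgan]
≡ ((~(~r | ~q) | r) & ~q) | q   [double negation]
≡ (((~~r & ~~q) | r) & ~q) | q   [De Morgan]
≡ (((r & ~~q) | r) & ~q) | q   [double negation]
≡ (((r & q) | r) & ~q) | q   [double negation]
≡ (r & q & ~q) | (r & ~q) | q   [distribute & over |]
≡ (r & ~q) | q   [simplify]

(r & ~q) | q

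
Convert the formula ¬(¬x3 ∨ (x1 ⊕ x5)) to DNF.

(x3 ∧ ¬x1 ∧ ¬x5) ∨ (x3 ∧ x5 ∧ x1)

¬(¬x3 ∨ (x1 ⊕ x5))
= ¬(¬x3 ∨ (x1 ∧ ¬x5) ∨ (¬x1 ∧ x5))   [expand ⊕]
= ¬¬x3 ∧ ¬(x1 ∧ ¬x5) ∧ ¬(¬x1 ∧ x5)   [De Morgan]
= x3 ∧ ¬(x1 ∧ ¬x5) ∧ ¬(¬x1 ∧ x5)   [double negation]
= x3 ∧ (¬x1 ∨ ¬¬x5) ∧ ¬(¬x1 ∧ x5)   [De Morgan]
= x3 ∧ (¬x1 ∨ x5) ∧ ¬(¬x1 ∧ x5)   [double negation]
= x3 ∧ (¬x1 ∨ x5) ∧ (¬¬x1 ∨ ¬x5)   [De Morgan]
= x3 ∧ (¬x1 ∨ x5) ∧ (x1 ∨ ¬x5)   [double negation]
= (x3 ∧ ¬x1 ∧ x1) ∨ (x3 ∧ ¬x1 ∧ ¬x5) ∨ (x3 ∧ x5 ∧ x1) ∨ (x3 ∧ x5 ∧ ¬x5)   [distribute ∧ over ∨]
= (x3 ∧ ¬x1 ∧ ¬x5) ∨ (x3 ∧ x5 ∧ x1)   [simplify]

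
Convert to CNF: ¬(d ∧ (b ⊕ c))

(¬d ∨ ¬b ∨ c) ∧ (¬d ∨ ¬c ∨ b)

¬(d ∧ (b ⊕ c))
= ¬(d ∧ (b ∨ c) ∧ ¬(b ∧ c))   (expand ⊕)
= ¬d ∨ ¬(b ∨ c) ∨ ¬¬(b ∧ c)   (De Morgan)
= ¬d ∨ ¬b ∧ ¬c ∨ ¬¬(b ∧ c)   (De Morgan)
= ¬d ∨ ¬b ∧ ¬c ∨ b ∧ c   (double negation)
= (¬d ∨ ¬b ∨ b) ∧ (¬d ∨ ¬b ∨ c) ∧ (¬d ∨ ¬c ∨ b) ∧ (¬d ∨ ¬c ∨ c)   (distribute ∨ over ∧)
= (¬d ∨ ¬b ∨ c) ∧ (¬d ∨ ¬c ∨ b)   (simplify)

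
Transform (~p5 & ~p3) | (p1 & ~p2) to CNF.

(~p5 & ~p3) | (p1 & ~p2)
≡ (~p5 | p1) & (~p5 | ~p2) & (~p3 | p1) & (~p3 | ~p2)   [distribute | over &]

(~p5 | p1) & (~p5 | ~p2) & (~p3 | p1) & (~p3 | ~p2)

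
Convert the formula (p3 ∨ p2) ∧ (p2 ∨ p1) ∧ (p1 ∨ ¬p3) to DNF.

(p3 ∨ p2) ∧ (p2 ∨ p1) ∧ (p1 ∨ ¬p3)
= (p3 ∧ p2 ∧ p1) ∨ (p3 ∧ p2 ∧ ¬p3) ∨ (p3 ∧ p1 ∧ p1) ∨ (p3 ∧ p1 ∧ ¬p3) ∨ (p2 ∧ p2 ∧ p1) ∨ (p2 ∧ p2 ∧ ¬p3) ∨ (p2 ∧ p1 ∧ p1) ∨ (p2 ∧ p1 ∧ ¬p3)
= (p3 ∧ p1) ∨ (p2 ∧ p1) ∨ (p2 ∧ ¬p3)

(p3 ∧ p1) ∨ (p2 ∧ p1) ∨ (p2 ∧ ¬p3)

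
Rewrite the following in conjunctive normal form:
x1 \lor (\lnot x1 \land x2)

x1 \lor x2

x1 \lor (\lnot x1 \land x2)
= (x1 \lor \lnot x1) \land (x1 \lor x2)   [distribute \lor over \land]
= x1 \lor x2   [simplify]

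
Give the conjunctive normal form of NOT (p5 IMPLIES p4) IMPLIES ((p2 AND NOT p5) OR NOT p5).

NOT p5 OR p4

NOT (p5 IMPLIES p4) IMPLIES ((p2 AND NOT p5) OR NOT p5)
≡ NOT NOT (p5 IMPLIES p4) OR (p2 AND NOT p5) OR NOT p5
≡ NOT NOT (NOT p5 OR p4) OR (p2 AND NOT p5) OR NOT p5
≡ NOT p5 OR p4 OR (p2 AND NOT p5) OR NOT p5
≡ (NOT p5 OR p4 OR p2 OR NOT p5) AND (NOT p5 OR p4 OR NOT p5 OR NOT p5)
≡ NOT p5 OR p4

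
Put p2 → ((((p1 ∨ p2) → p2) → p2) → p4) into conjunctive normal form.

p2 → ((((p1 ∨ p2) → p2) → p2) → p4)
≡ ¬p2 ∨ ((((p1 ∨ p2) → p2) → p2) → p4)   (eliminate →)
≡ ¬p2 ∨ ¬(((p1 ∨ p2) → p2) → p2) ∨ p4   (eliminate →)
≡ ¬p2 ∨ ¬(¬((p1 ∨ p2) → p2) ∨ p2) ∨ p4   (eliminate →)
≡ ¬p2 ∨ ¬(¬(¬(p1 ∨ p2) ∨ p2) ∨ p2) ∨ p4   (eliminate →)
≡ ¬p2 ∨ (¬¬(¬(p1 ∨ p2) ∨ p2) ∧ ¬p2) ∨ p4   (De Morgan)
≡ ¬p2 ∨ ((¬(p1 ∨ p2) ∨ p2) ∧ ¬p2) ∨ p4   (double negation)
≡ ¬p2 ∨ (((¬p1 ∧ ¬p2) ∨ p2) ∧ ¬p2) ∨ p4   (De Morgan)
≡ (¬p2 ∨ ¬p1 ∨ p2 ∨ p4) ∧ (¬p2 ∨ ¬p2 ∨ p2 ∨ p4) ∧ (¬p2 ∨ ¬p2 ∨ p4)   (distribute ∨ over ∧)
≡ ¬p2 ∨ p4   (simplify)

¬p2 ∨ p4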